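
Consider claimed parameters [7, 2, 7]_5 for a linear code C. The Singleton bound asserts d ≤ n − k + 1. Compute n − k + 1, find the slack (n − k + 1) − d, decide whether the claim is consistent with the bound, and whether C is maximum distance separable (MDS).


Singleton RHS = n − k + 1 = 6, slack = -1, bound violated (no such code; not MDS).

Singleton bound: d ≤ n − k + 1.
Here n = 7, k = 2, so n − k + 1 = 6.
Given d = 7, check d ≤ 6: NO.
Slack = (n − k + 1) − d = -1.
The slack is negative: d = 7 exceeds n − k + 1 = 6 by 1, so the Singleton bound is violated and no linear [7, 2, 7]_5 code can exist. In particular it is not MDS (MDS requires d = n − k + 1 exactly).
Description: the claimed parameters are [7, 2, 7]_5; such a code would be impossible (violates the Singleton bound).


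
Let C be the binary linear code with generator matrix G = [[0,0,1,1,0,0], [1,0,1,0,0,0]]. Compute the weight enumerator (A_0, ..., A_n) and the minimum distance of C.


Weight distribution: A_0 = 1, A_2 = 3. Minimum distance d = 2.

Enumerate all 2^2 = 4 messages m ∈ F_2^2.
For each, compute codeword c = mG in F_2^6, then tally its weight.
  m = 00 → c = 000000, weight = 0.
  m = 10 → c = 001100, weight = 2.
  m = 01 → c = 101000, weight = 2.
  m = 11 → c = 100100, weight = 2.
Tally weights:
  weight 0: 1 codewords.
  weight 2: 3 codewords.
Minimum distance d = smallest w > 0 with A_w > 0 = 2.
Sanity: Σ A_w = 4 = 2^2 = 4 ✓.


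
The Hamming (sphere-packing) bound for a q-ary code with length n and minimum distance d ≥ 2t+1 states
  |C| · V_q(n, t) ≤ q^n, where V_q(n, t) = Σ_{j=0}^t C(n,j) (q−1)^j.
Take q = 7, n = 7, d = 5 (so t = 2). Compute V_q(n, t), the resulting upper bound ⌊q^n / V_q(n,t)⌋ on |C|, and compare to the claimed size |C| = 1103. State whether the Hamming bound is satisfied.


V_q(n, t) = 799, q^n = 823543, Hamming bound = 1030, |C| = 1103 > bound (violated).

Step 1: Compute V_q(n, t) = Σ_{j=0}^2 C(n, j) (q−1)^j.
  j = 0: C(7,0)·(6)^0 = 1·1 = 1.
  j = 1: C(7,1)·(6)^1 = 7·6 = 42.
  j = 2: C(7,2)·(6)^2 = 21·36 = 756.
  V_q(n, t) = 1 + 42 + 756 = 799.
Step 2: q^n = 7^7 = 823543.
Step 3: Hamming bound ⌊q^n / V_q(n,t)⌋ = ⌊823543/799⌋ = 1030.
Step 4: Compare |C| = 1103 to 1030: violated.
The claimed |C| lies above the Hamming bound, so no 7-ary code of length 7 with d ≥ 5 can have 1103 codewords.


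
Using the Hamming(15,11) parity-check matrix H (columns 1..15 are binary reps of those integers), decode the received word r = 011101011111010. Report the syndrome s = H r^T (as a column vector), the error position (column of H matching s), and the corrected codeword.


s = (0, 0, 0, 1)^T, error position = 1, corrected codeword c = 111101011111010

Compute s = H r^T mod 2 one row at a time:
  s_1 = 1 + 1 + 1 + 1 + 1 + 0 + 1 + 0 = 6 ≡ 0 (mod 2).
  s_2 = 1 + 0 + 1 + 0 + 1 + 0 + 1 + 0 = 4 ≡ 0 (mod 2).
  s_3 = 1 + 1 + 1 + 0 + 1 + 1 + 1 + 0 = 6 ≡ 0 (mod 2).
  s_4 = 0 + 1 + 0 + 0 + 1 + 1 + 0 + 0 = 3 ≡ 1 (mod 2).
s = (0, 0, 0, 1)^T — this equals column 1 of H (binary 0001), so error is at position 1.
Correct: flip bit 1 of r = 011101011111010 to get c = 111101011111010.


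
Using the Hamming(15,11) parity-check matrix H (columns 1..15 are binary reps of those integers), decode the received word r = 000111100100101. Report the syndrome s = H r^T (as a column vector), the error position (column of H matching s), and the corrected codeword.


s = (1, 0, 0, 0)^T, error position = 8, corrected codeword c = 000111110100101

Compute s = H r^T mod 2 one row at a time:
  s_1 = 0 + 0 + 1 + 0 + 0 + 1 + 0 + 1 = 3 ≡ 1 (mod 2).
  s_2 = 1 + 1 + 1 + 1 + 0 + 1 + 0 + 1 = 6 ≡ 0 (mod 2).
  s_3 = 0 + 0 + 1 + 1 + 1 + 0 + 0 + 1 = 4 ≡ 0 (mod 2).
  s_4 = 0 + 0 + 1 + 1 + 0 + 0 + 1 + 1 = 4 ≡ 0 (mod 2).
s = (1, 0, 0, 0)^T — this equals column 8 of H (binary 1000), so error is at position 8.
Correct: flip bit 8 of r = 000111100100101 to get c = 000111110100101.


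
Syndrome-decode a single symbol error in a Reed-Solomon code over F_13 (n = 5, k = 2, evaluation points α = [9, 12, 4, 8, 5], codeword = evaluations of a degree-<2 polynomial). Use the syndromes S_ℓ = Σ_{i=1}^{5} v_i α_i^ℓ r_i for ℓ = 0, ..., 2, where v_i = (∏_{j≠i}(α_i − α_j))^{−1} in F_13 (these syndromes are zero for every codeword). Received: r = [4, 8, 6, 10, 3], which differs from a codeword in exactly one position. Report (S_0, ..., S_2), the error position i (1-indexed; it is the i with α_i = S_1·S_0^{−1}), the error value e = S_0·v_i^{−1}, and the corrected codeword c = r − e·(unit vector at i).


S = (9, 7, 4), error at position 4, error magnitude e = 3, c = [4, 8, 6, 7, 3].

Step 1: column multipliers v_i = (∏_{j≠i}(α_i − α_j))^{−1} mod 13.
  i = 1 (α = 9): (9−12)(9−4)(9−8)(9−5) = (−3)·5·1·4 = −60 ≡ 5, so v_1 = 5^{−1} = 8 (mod 13).
  i = 2 (α = 12): (12−9)(12−4)(12−8)(12−5) = 3·8·4·7 = 672 ≡ 9, so v_2 = 9^{−1} = 3 (mod 13).
  i = 3 (α = 4): (4−9)(4−12)(4−8)(4−5) = (−5)·(−8)·(−4)·(−1) = 160 ≡ 4, so v_3 = 4^{−1} = 10 (mod 13).
  i = 4 (α = 8): (8−9)(8−12)(8−4)(8−5) = (−1)·(−4)·4·3 = 48 ≡ 9, so v_4 = 9^{−1} = 3 (mod 13).
  i = 5 (α = 5): (5−9)(5−12)(5−4)(5−8) = (−4)·(−7)·1·(−3) = −84 ≡ 7, so v_5 = 7^{−1} = 2 (mod 13).
  v = [8, 3, 10, 3, 2].
Step 2: syndromes of r = [4, 8, 6, 10, 3] (all sums mod 13).
  S_0 = Σ v_i r_i = 8·4 + 3·8 + 10·6 + 3·10 + 2·3 = 152 ≡ 9.
  S_1 = Σ v_i α_i r_i = 8·9·4 + 3·12·8 + 10·4·6 + 3·8·10 + 2·5·3 = 1086 ≡ 7.
  α_i^2 mod 13 = [3, 1, 3, 12, 12].
  S_2 = Σ v_i α_i^2 r_i = 8·3·4 + 3·1·8 + 10·3·6 + 3·12·10 + 2·12·3 = 732 ≡ 4.
  S = (9, 7, 4) ≠ 0, so r is not a codeword (an error is present).
Step 3: locate the error. For a single error e at position i, S_ℓ = v_i·e·α_i^ℓ, so α_err = S_1/S_0.
  S_0^{−1} = 9^{−1} = 3 (mod 13), so α_err = 7·3 = 21 ≡ 8 = α_4. Error position i = 4.
  Consistency check: S_2/S_1 = 4·2 = 8 ≡ 8 = α_err ✓ (single-error assumption holds).
Step 4: error magnitude e = S_0/v_4 = S_0·∏_{j≠4}(α_4 − α_j) = 9·9 = 81 ≡ 3 (mod 13).
Step 5: correct position 4: c_4 = r_4 − e = 10 − 3 ≡ 7 (mod 13). Hence c = [4, 8, 6, 7, 3].
  Check: interpolating c through the α_i gives m(x) = 5 + 10·x (degree < 2) with m(α_i) = c_i for every i, so c is indeed a codeword.


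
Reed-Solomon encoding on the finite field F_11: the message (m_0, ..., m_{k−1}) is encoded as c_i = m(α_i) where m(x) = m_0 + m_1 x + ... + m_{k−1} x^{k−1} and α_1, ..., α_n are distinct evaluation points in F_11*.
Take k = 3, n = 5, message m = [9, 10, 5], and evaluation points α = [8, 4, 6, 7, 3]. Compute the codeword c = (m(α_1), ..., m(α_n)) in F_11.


c = [2, 8, 7, 5, 7]

Message polynomial: m(x) = 9 + 10·x + 5·x^2 (mod 11).
For each evaluation point α_i, compute m(α_i) mod 11:
  α_1 = 8: Horner steps 5 → 6 → 2, so m(8) = 2.
  α_2 = 4: Horner steps 5 → 8 → 8, so m(4) = 8.
  α_3 = 6: Horner steps 5 → 7 → 7, so m(6) = 7.
  α_4 = 7: Horner steps 5 → 1 → 5, so m(7) = 5.
  α_5 = 3: Horner steps 5 → 3 → 7, so m(3) = 7.
Codeword c = [2, 8, 7, 5, 7] ∈ F_11^5.


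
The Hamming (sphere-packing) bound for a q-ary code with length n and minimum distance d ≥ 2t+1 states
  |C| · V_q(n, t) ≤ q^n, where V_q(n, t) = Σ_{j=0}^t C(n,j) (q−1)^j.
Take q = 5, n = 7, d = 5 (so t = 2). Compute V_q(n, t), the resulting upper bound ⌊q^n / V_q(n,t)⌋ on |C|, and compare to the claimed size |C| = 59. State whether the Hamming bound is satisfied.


V_q(n, t) = 365, q^n = 78125, Hamming bound = 214, |C| = 59 ≤ bound (satisfied).

Step 1: Compute V_q(n, t) = Σ_{j=0}^2 C(n, j) (q−1)^j.
  j = 0: C(7,0)·(4)^0 = 1·1 = 1.
  j = 1: C(7,1)·(4)^1 = 7·4 = 28.
  j = 2: C(7,2)·(4)^2 = 21·16 = 336.
  V_q(n, t) = 1 + 28 + 336 = 365.
Step 2: q^n = 5^7 = 78125.
Step 3: Hamming bound ⌊q^n / V_q(n,t)⌋ = ⌊78125/365⌋ = 214.
Step 4: Compare |C| = 59 to 214: satisfied.
The claimed |C| lies below the Hamming bound.


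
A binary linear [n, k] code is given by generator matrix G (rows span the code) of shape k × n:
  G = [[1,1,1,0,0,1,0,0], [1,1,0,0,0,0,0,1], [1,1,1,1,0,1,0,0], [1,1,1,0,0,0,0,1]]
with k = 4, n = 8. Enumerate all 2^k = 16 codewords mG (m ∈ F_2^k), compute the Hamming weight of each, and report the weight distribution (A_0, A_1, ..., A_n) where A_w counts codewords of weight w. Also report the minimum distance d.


Weight distribution: A_0 = 1, A_1 = 2, A_2 = 2, A_3 = 4, A_4 = 5, A_5 = 2. Minimum distance d = 1.

Enumerate all 2^4 = 16 messages m ∈ F_2^4.
For each, compute codeword c = mG in F_2^8, then tally its weight.
  m = 0000 → c = 00000000, weight = 0.
  m = 1000 → c = 11100100, weight = 4.
  m = 0100 → c = 11000001, weight = 3.
  m = 1100 → c = 00100101, weight = 3.
  m = 0010 → c = 11110100, weight = 5.
  m = 1010 → c = 00010000, weight = 1.
  m = 0110 → c = 00110101, weight = 4.
  m = 1110 → c = 11010001, weight = 4.
  m = 0001 → c = 11100001, weight = 4.
  m = 1001 → c = 00000101, weight = 2.
  m = 0101 → c = 00100000, weight = 1.
  m = 1101 → c = 11000100, weight = 3.
  m = 0011 → c = 00010101, weight = 3.
  m = 1011 → c = 11110001, weight = 5.
  m = 0111 → c = 11010100, weight = 4.
  m = 1111 → c = 00110000, weight = 2.
Tally weights:
  weight 0: 1 codewords.
  weight 1: 2 codewords.
  weight 2: 2 codewords.
  weight 3: 4 codewords.
  weight 4: 5 codewords.
  weight 5: 2 codewords.
Minimum distance d = smallest w > 0 with A_w > 0 = 1.
Sanity: Σ A_w = 16 = 2^4 = 16 ✓.


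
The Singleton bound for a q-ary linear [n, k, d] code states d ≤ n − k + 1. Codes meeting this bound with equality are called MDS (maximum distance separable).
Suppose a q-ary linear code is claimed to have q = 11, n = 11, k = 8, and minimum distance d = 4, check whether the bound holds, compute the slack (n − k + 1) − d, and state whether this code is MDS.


Singleton RHS = n − k + 1 = 4, slack = 0, bound satisfied, MDS.

Singleton bound: d ≤ n − k + 1.
Here n = 11, k = 8, so n − k + 1 = 4.
Given d = 4, check d ≤ 4: YES.
Slack = (n − k + 1) − d = 0.
The code is MDS (slack = 0).
Description: the claimed parameters are [11, 8, 4]_11; such a code would be MDS (meets Singleton bound).


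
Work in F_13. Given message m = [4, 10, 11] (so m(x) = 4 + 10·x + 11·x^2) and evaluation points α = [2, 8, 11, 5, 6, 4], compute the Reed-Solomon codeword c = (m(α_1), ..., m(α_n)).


c = [3, 8, 2, 4, 5, 12]

Message polynomial: m(x) = 4 + 10·x + 11·x^2 (mod 13).
For each evaluation point α_i, compute m(α_i) mod 13:
  α_1 = 2: Horner steps 11 → 6 → 3, so m(2) = 3.
  α_2 = 8: Horner steps 11 → 7 → 8, so m(8) = 8.
  α_3 = 11: Horner steps 11 → 1 → 2, so m(11) = 2.
  α_4 = 5: Horner steps 11 → 0 → 4, so m(5) = 4.
  α_5 = 6: Horner steps 11 → 11 → 5, so m(6) = 5.
  α_6 = 4: Horner steps 11 → 2 → 12, so m(4) = 12.
Codeword c = [3, 8, 2, 4, 5, 12] ∈ F_13^6.


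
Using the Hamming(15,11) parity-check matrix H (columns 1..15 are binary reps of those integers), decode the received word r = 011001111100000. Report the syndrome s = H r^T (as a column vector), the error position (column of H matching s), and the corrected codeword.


s = (1, 0, 1, 1)^T, error position = 11, corrected codeword c = 011001111110000

Compute s = H r^T mod 2 one row at a time:
  s_1 = 1 + 1 + 1 + 0 + 0 + 0 + 0 + 0 = 3 ≡ 1 (mod 2).
  s_2 = 0 + 0 + 1 + 1 + 0 + 0 + 0 + 0 = 2 ≡ 0 (mod 2).
  s_3 = 1 + 1 + 1 + 1 + 1 + 0 + 0 + 0 = 5 ≡ 1 (mod 2).
  s_4 = 0 + 1 + 0 + 1 + 1 + 0 + 0 + 0 = 3 ≡ 1 (mod 2).
s = (1, 0, 1, 1)^T — this equals column 11 of H (binary 1011), so error is at position 11.
Correct: flip bit 11 of r = 011001111100000 to get c = 011001111110000.


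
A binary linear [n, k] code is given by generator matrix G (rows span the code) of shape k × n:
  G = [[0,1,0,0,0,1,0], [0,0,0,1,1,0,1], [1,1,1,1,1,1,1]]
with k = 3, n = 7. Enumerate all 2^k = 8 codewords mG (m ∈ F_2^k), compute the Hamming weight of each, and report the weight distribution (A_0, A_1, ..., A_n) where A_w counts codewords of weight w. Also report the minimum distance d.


Weight distribution: A_0 = 1, A_2 = 2, A_3 = 1, A_4 = 1, A_5 = 2, A_7 = 1. Minimum distance d = 2.

Enumerate all 2^3 = 8 messages m ∈ F_2^3.
For each, compute codeword c = mG in F_2^7, then tally its weight.
  m = 000 → c = 0000000, weight = 0.
  m = 100 → c = 0100010, weight = 2.
  m = 010 → c = 0001101, weight = 3.
  m = 110 → c = 0101111, weight = 5.
  m = 001 → c = 1111111, weight = 7.
  m = 101 → c = 1011101, weight = 5.
  m = 011 → c = 1110010, weight = 4.
  m = 111 → c = 1010000, weight = 2.
Tally weights:
  weight 0: 1 codewords.
  weight 2: 2 codewords.
  weight 3: 1 codewords.
  weight 4: 1 codewords.
  weight 5: 2 codewords.
  weight 7: 1 codewords.
Minimum distance d = smallest w > 0 with A_w > 0 = 2.
Sanity: Σ A_w = 8 = 2^3 = 8 ✓.


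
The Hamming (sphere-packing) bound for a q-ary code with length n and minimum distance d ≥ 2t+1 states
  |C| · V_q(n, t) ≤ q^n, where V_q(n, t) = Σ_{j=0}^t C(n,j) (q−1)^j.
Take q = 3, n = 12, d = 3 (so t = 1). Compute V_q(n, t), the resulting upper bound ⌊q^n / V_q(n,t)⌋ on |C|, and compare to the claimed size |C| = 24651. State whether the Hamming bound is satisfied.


V_q(n, t) = 25, q^n = 531441, Hamming bound = 21257, |C| = 24651 > bound (violated).

Step 1: Compute V_q(n, t) = Σ_{j=0}^1 C(n, j) (q−1)^j.
  j = 0: C(12,0)·(2)^0 = 1·1 = 1.
  j = 1: C(12,1)·(2)^1 = 12·2 = 24.
  V_q(n, t) = 1 + 24 = 25.
Step 2: q^n = 3^12 = 531441.
Step 3: Hamming bound ⌊q^n / V_q(n,t)⌋ = ⌊531441/25⌋ = 21257.
Step 4: Compare |C| = 24651 to 21257: violated.
The claimed |C| lies above the Hamming bound, so no 3-ary code of length 12 with d ≥ 3 can have 24651 codewords.


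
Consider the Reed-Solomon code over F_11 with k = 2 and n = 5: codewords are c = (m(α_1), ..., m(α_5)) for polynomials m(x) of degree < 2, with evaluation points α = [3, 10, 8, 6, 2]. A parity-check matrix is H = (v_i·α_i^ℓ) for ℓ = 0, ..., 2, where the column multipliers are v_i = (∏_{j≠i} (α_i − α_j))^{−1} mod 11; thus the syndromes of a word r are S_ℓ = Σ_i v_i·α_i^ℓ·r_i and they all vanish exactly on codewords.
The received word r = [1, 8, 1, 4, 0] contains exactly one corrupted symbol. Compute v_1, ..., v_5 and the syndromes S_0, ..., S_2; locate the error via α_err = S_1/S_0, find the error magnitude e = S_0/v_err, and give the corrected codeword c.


S = (6, 4, 10), error at position 3, error magnitude e = 6, c = [1, 8, 6, 4, 0].

Step 1: column multipliers v_i = (∏_{j≠i}(α_i − α_j))^{−1} mod 11.
  i = 1 (α = 3): (3−10)(3−8)(3−6)(3−2) = (−7)·(−5)·(−3)·1 = −105 ≡ 5, so v_1 = 5^{−1} = 9 (mod 11).
  i = 2 (α = 10): (10−3)(10−8)(10−6)(10−2) = 7·2·4·8 = 448 ≡ 8, so v_2 = 8^{−1} = 7 (mod 11).
  i = 3 (α = 8): (8−3)(8−10)(8−6)(8−2) = 5·(−2)·2·6 = −120 ≡ 1, so v_3 = 1^{−1} = 1 (mod 11).
  i = 4 (α = 6): (6−3)(6−10)(6−8)(6−2) = 3·(−4)·(−2)·4 = 96 ≡ 8, so v_4 = 8^{−1} = 7 (mod 11).
  i = 5 (α = 2): (2−3)(2−10)(2−8)(2−6) = (−1)·(−8)·(−6)·(−4) = 192 ≡ 5, so v_5 = 5^{−1} = 9 (mod 11).
  v = [9, 7, 1, 7, 9].
Step 2: syndromes of r = [1, 8, 1, 4, 0] (all sums mod 11).
  S_0 = Σ v_i r_i = 9·1 + 7·8 + 1·1 + 7·4 + 9·0 = 94 ≡ 6.
  S_1 = Σ v_i α_i r_i = 9·3·1 + 7·10·8 + 1·8·1 + 7·6·4 + 9·2·0 = 763 ≡ 4.
  α_i^2 mod 11 = [9, 1, 9, 3, 4].
  S_2 = Σ v_i α_i^2 r_i = 9·9·1 + 7·1·8 + 1·9·1 + 7·3·4 + 9·4·0 = 230 ≡ 10.
  S = (6, 4, 10) ≠ 0, so r is not a codeword (an error is present).
Step 3: locate the error. For a single error e at position i, S_ℓ = v_i·e·α_i^ℓ, so α_err = S_1/S_0.
  S_0^{−1} = 6^{−1} = 2 (mod 11), so α_err = 4·2 = 8 ≡ 8 = α_3. Error position i = 3.
  Consistency check: S_2/S_1 = 10·3 = 30 ≡ 8 = α_err ✓ (single-error assumption holds).
Step 4: error magnitude e = S_0/v_3 = S_0·∏_{j≠3}(α_3 − α_j) = 6·1 = 6 ≡ 6 (mod 11).
Step 5: correct position 3: c_3 = r_3 − e = 1 − 6 ≡ 6 (mod 11). Hence c = [1, 8, 6, 4, 0].
  Check: interpolating c through the α_i gives m(x) = 9 + 1·x (degree < 2) with m(α_i) = c_i for every i, so c is indeed a codeword.


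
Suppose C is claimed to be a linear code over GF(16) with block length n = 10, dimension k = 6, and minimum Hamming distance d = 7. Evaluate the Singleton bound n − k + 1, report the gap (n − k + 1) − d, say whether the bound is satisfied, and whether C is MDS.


Singleton RHS = n − k + 1 = 5, slack = -2, bound violated (no such code; not MDS).

Singleton bound: d ≤ n − k + 1.
Here n = 10, k = 6, so n − k + 1 = 5.
Given d = 7, check d ≤ 5: NO.
Slack = (n − k + 1) − d = -2.
The slack is negative: d = 7 exceeds n − k + 1 = 5 by 2, so the Singleton bound is violated and no linear [10, 6, 7]_16 code can exist. In particular it is not MDS (MDS requires d = n − k + 1 exactly).
Description: the claimed parameters are [10, 6, 7]_16; such a code would be impossible (violates the Singleton bound).


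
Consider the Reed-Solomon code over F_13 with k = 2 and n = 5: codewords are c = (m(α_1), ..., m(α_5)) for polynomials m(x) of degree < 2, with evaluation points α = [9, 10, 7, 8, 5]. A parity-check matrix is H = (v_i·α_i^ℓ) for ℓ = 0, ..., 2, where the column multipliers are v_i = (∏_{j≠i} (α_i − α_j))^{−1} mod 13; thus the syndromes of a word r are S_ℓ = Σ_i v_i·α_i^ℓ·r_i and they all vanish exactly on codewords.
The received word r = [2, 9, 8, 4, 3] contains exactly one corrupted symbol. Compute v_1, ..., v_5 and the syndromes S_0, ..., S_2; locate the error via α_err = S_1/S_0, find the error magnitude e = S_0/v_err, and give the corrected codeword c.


S = (3, 1, 9), error at position 1, error magnitude e = 2, c = [0, 9, 8, 4, 3].

Step 1: column multipliers v_i = (∏_{j≠i}(α_i − α_j))^{−1} mod 13.
  i = 1 (α = 9): (9−10)(9−7)(9−8)(9−5) = (−1)·2·1·4 = −8 ≡ 5, so v_1 = 5^{−1} = 8 (mod 13).
  i = 2 (α = 10): (10−9)(10−7)(10−8)(10−5) = 1·3·2·5 = 30 ≡ 4, so v_2 = 4^{−1} = 10 (mod 13).
  i = 3 (α = 7): (7−9)(7−10)(7−8)(7−5) = (−2)·(−3)·(−1)·2 = −12 ≡ 1, so v_3 = 1^{−1} = 1 (mod 13).
  i = 4 (α = 8): (8−9)(8−10)(8−7)(8−5) = (−1)·(−2)·1·3 = 6 ≡ 6, so v_4 = 6^{−1} = 11 (mod 13).
  i = 5 (α = 5): (5−9)(5−10)(5−7)(5−8) = (−4)·(−5)·(−2)·(−3) = 120 ≡ 3, so v_5 = 3^{−1} = 9 (mod 13).
  v = [8, 10, 1, 11, 9].
Step 2: syndromes of r = [2, 9, 8, 4, 3] (all sums mod 13).
  S_0 = Σ v_i r_i = 8·2 + 10·9 + 1·8 + 11·4 + 9·3 = 185 ≡ 3.
  S_1 = Σ v_i α_i r_i = 8·9·2 + 10·10·9 + 1·7·8 + 11·8·4 + 9·5·3 = 1587 ≡ 1.
  α_i^2 mod 13 = [3, 9, 10, 12, 12].
  S_2 = Σ v_i α_i^2 r_i = 8·3·2 + 10·9·9 + 1·10·8 + 11·12·4 + 9·12·3 = 1790 ≡ 9.
  S = (3, 1, 9) ≠ 0, so r is not a codeword (an error is present).
Step 3: locate the error. For a single error e at position i, S_ℓ = v_i·e·α_i^ℓ, so α_err = S_1/S_0.
  S_0^{−1} = 3^{−1} = 9 (mod 13), so α_err = 1·9 = 9 ≡ 9 = α_1. Error position i = 1.
  Consistency check: S_2/S_1 = 9·1 = 9 ≡ 9 = α_err ✓ (single-error assumption holds).
Step 4: error magnitude e = S_0/v_1 = S_0·∏_{j≠1}(α_1 − α_j) = 3·5 = 15 ≡ 2 (mod 13).
Step 5: correct position 1: c_1 = r_1 − e = 2 − 2 ≡ 0 (mod 13). Hence c = [0, 9, 8, 4, 3].
  Check: interpolating c through the α_i gives m(x) = 10 + 9·x (degree < 2) with m(α_i) = c_i for every i, so c is indeed a codeword.


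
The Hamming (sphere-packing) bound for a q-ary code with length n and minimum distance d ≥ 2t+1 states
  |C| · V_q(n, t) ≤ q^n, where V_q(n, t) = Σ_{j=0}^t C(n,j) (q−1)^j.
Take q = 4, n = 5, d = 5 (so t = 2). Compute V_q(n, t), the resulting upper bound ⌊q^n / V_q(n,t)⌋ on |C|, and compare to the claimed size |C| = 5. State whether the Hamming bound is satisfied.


V_q(n, t) = 106, q^n = 1024, Hamming bound = 9, |C| = 5 ≤ bound (satisfied).

Step 1: Compute V_q(n, t) = Σ_{j=0}^2 C(n, j) (q−1)^j.
  j = 0: C(5,0)·(3)^0 = 1·1 = 1.
  j = 1: C(5,1)·(3)^1 = 5·3 = 15.
  j = 2: C(5,2)·(3)^2 = 10·9 = 90.
  V_q(n, t) = 1 + 15 + 90 = 106.
Step 2: q^n = 4^5 = 1024.
Step 3: Hamming bound ⌊q^n / V_q(n,t)⌋ = ⌊1024/106⌋ = 9.
Step 4: Compare |C| = 5 to 9: satisfied.
The claimed |C| lies below the Hamming bound.


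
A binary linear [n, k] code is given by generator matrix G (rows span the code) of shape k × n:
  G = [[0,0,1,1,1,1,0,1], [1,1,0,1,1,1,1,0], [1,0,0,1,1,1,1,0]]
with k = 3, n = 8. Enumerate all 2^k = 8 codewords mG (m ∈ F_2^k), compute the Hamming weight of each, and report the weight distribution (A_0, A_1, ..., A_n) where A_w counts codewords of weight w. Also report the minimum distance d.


Weight distribution: A_0 = 1, A_1 = 1, A_4 = 1, A_5 = 3, A_6 = 2. Minimum distance d = 1.

Enumerate all 2^3 = 8 messages m ∈ F_2^3.
For each, compute codeword c = mG in F_2^8, then tally its weight.
  m = 000 → c = 00000000, weight = 0.
  m = 100 → c = 00111101, weight = 5.
  m = 010 → c = 11011110, weight = 6.
  m = 110 → c = 11100011, weight = 5.
  m = 001 → c = 10011110, weight = 5.
  m = 101 → c = 10100011, weight = 4.
  m = 011 → c = 01000000, weight = 1.
  m = 111 → c = 01111101, weight = 6.
Tally weights:
  weight 0: 1 codewords.
  weight 1: 1 codewords.
  weight 4: 1 codewords.
  weight 5: 3 codewords.
  weight 6: 2 codewords.
Minimum distance d = smallest w > 0 with A_w > 0 = 1.
Sanity: Σ A_w = 8 = 2^3 = 8 ✓.


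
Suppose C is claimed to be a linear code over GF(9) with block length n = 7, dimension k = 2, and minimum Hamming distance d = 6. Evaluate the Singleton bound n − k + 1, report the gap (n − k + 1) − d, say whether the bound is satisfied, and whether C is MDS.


Singleton RHS = n − k + 1 = 6, slack = 0, bound satisfied, MDS.

Singleton bound: d ≤ n − k + 1.
Here n = 7, k = 2, so n − k + 1 = 6.
Given d = 6, check d ≤ 6: YES.
Slack = (n − k + 1) − d = 0.
The code is MDS (slack = 0).
Description: the claimed parameters are [7, 2, 6]_9; such a code would be MDS (meets Singleton bound).


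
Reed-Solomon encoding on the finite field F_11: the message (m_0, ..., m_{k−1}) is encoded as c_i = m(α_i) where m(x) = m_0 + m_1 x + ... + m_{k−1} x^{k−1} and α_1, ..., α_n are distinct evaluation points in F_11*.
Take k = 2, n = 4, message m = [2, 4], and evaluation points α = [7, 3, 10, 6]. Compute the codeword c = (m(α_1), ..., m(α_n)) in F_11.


c = [8, 3, 9, 4]

Message polynomial: m(x) = 2 + 4·x (mod 11).
For each evaluation point α_i, compute m(α_i) mod 11:
  α_1 = 7: Horner steps 4 → 8, so m(7) = 8.
  α_2 = 3: Horner steps 4 → 3, so m(3) = 3.
  α_3 = 10: Horner steps 4 → 9, so m(10) = 9.
  α_4 = 6: Horner steps 4 → 4, so m(6) = 4.
Codeword c = [8, 3, 9, 4] ∈ F_11^4.


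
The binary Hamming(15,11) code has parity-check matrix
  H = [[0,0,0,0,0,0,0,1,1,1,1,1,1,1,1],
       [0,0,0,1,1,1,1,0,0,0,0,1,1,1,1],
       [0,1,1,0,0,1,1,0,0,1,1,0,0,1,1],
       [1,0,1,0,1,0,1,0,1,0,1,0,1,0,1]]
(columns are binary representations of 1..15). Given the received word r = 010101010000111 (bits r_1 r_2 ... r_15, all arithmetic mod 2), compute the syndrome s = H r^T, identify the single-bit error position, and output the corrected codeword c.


s = (0, 1, 0, 0)^T, error position = 4, corrected codeword c = 010001010000111

Compute s = H r^T mod 2 one row at a time:
  s_1 = 1 + 0 + 0 + 0 + 0 + 1 + 1 + 1 = 4 ≡ 0 (mod 2).
  s_2 = 1 + 0 + 1 + 0 + 0 + 1 + 1 + 1 = 5 ≡ 1 (mod 2).
  s_3 = 1 + 0 + 1 + 0 + 0 + 0 + 1 + 1 = 4 ≡ 0 (mod 2).
  s_4 = 0 + 0 + 0 + 0 + 0 + 0 + 1 + 1 = 2 ≡ 0 (mod 2).
s = (0, 1, 0, 0)^T — this equals column 4 of H (binary 0100), so error is at position 4.
Correct: flip bit 4 of r = 010101010000111 to get c = 010001010000111.


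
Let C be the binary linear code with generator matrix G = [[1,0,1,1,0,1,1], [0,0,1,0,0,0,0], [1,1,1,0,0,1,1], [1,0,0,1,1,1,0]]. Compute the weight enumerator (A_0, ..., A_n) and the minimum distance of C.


Weight distribution: A_0 = 1, A_1 = 1, A_2 = 2, A_3 = 2, A_4 = 5, A_5 = 5. Minimum distance d = 1.

Enumerate all 2^4 = 16 messages m ∈ F_2^4.
For each, compute codeword c = mG in F_2^7, then tally its weight.
  m = 0000 → c = 0000000, weight = 0.
  m = 1000 → c = 1011011, weight = 5.
  m = 0100 → c = 0010000, weight = 1.
  m = 1100 → c = 1001011, weight = 4.
  m = 0010 → c = 1110011, weight = 5.
  m = 1010 → c = 0101000, weight = 2.
  m = 0110 → c = 1100011, weight = 4.
  m = 1110 → c = 0111000, weight = 3.
  m = 0001 → c = 1001110, weight = 4.
  m = 1001 → c = 0010101, weight = 3.
  m = 0101 → c = 1011110, weight = 5.
  m = 1101 → c = 0000101, weight = 2.
  m = 0011 → c = 0111101, weight = 5.
  m = 1011 → c = 1100110, weight = 4.
  m = 0111 → c = 0101101, weight = 4.
  m = 1111 → c = 1110110, weight = 5.
Tally weights:
  weight 0: 1 codewords.
  weight 1: 1 codewords.
  weight 2: 2 codewords.
  weight 3: 2 codewords.
  weight 4: 5 codewords.
  weight 5: 5 codewords.
Minimum distance d = smallest w > 0 with A_w > 0 = 1.
Sanity: Σ A_w = 16 = 2^4 = 16 ✓.


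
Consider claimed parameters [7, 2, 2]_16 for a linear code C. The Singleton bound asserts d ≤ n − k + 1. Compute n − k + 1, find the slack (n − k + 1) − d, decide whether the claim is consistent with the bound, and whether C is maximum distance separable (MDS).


Singleton RHS = n − k + 1 = 6, slack = 4, bound satisfied, not MDS.

Singleton bound: d ≤ n − k + 1.
Here n = 7, k = 2, so n − k + 1 = 6.
Given d = 2, check d ≤ 6: YES.
Slack = (n − k + 1) − d = 4.
The code is NOT MDS (slack = 4 > 0).
Description: the claimed parameters are [7, 2, 2]_16; such a code would be non-MDS.


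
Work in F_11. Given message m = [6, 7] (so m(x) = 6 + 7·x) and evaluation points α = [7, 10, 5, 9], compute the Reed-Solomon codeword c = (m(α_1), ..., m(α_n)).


c = [0, 10, 8, 3]

Message polynomial: m(x) = 6 + 7·x (mod 11).
For each evaluation point α_i, compute m(α_i) mod 11:
  α_1 = 7: Horner steps 7 → 0, so m(7) = 0.
  α_2 = 10: Horner steps 7 → 10, so m(10) = 10.
  α_3 = 5: Horner steps 7 → 8, so m(5) = 8.
  α_4 = 9: Horner steps 7 → 3, so m(9) = 3.
Codeword c = [0, 10, 8, 3] ∈ F_11^4.


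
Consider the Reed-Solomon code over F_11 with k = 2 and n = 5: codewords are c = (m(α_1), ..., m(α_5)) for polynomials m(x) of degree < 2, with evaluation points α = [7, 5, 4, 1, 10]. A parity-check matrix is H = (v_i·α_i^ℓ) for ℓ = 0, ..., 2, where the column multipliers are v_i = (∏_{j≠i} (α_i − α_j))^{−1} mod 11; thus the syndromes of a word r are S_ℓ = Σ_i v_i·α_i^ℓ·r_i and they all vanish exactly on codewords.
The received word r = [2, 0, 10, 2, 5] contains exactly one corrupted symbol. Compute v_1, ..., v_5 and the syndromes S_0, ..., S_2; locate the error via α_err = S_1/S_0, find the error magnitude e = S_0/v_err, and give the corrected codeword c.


S = (5, 5, 5), error at position 4, error magnitude e = 6, c = [2, 0, 10, 7, 5].

Step 1: column multipliers v_i = (∏_{j≠i}(α_i − α_j))^{−1} mod 11.
  i = 1 (α = 7): (7−5)(7−4)(7−1)(7−10) = 2·3·6·(−3) = −108 ≡ 2, so v_1 = 2^{−1} = 6 (mod 11).
  i = 2 (α = 5): (5−7)(5−4)(5−1)(5−10) = (−2)·1·4·(−5) = 40 ≡ 7, so v_2 = 7^{−1} = 8 (mod 11).
  i = 3 (α = 4): (4−7)(4−5)(4−1)(4−10) = (−3)·(−1)·3·(−6) = −54 ≡ 1, so v_3 = 1^{−1} = 1 (mod 11).
  i = 4 (α = 1): (1−7)(1−5)(1−4)(1−10) = (−6)·(−4)·(−3)·(−9) = 648 ≡ 10, so v_4 = 10^{−1} = 10 (mod 11).
  i = 5 (α = 10): (10−7)(10−5)(10−4)(10−1) = 3·5·6·9 = 810 ≡ 7, so v_5 = 7^{−1} = 8 (mod 11).
  v = [6, 8, 1, 10, 8].
Step 2: syndromes of r = [2, 0, 10, 2, 5] (all sums mod 11).
  S_0 = Σ v_i r_i = 6·2 + 8·0 + 1·10 + 10·2 + 8·5 = 82 ≡ 5.
  S_1 = Σ v_i α_i r_i = 6·7·2 + 8·5·0 + 1·4·10 + 10·1·2 + 8·10·5 = 544 ≡ 5.
  α_i^2 mod 11 = [5, 3, 5, 1, 1].
  S_2 = Σ v_i α_i^2 r_i = 6·5·2 + 8·3·0 + 1·5·10 + 10·1·2 + 8·1·5 = 170 ≡ 5.
  S = (5, 5, 5) ≠ 0, so r is not a codeword (an error is present).
Step 3: locate the error. For a single error e at position i, S_ℓ = v_i·e·α_i^ℓ, so α_err = S_1/S_0.
  S_0^{−1} = 5^{−1} = 9 (mod 11), so α_err = 5·9 = 45 ≡ 1 = α_4. Error position i = 4.
  Consistency check: S_2/S_1 = 5·9 = 45 ≡ 1 = α_err ✓ (single-error assumption holds).
Step 4: error magnitude e = S_0/v_4 = S_0·∏_{j≠4}(α_4 − α_j) = 5·10 = 50 ≡ 6 (mod 11).
Step 5: correct position 4: c_4 = r_4 − e = 2 − 6 ≡ 7 (mod 11). Hence c = [2, 0, 10, 7, 5].
  Check: interpolating c through the α_i gives m(x) = 6 + 1·x (degree < 2) with m(α_i) = c_i for every i, so c is indeed a codeword.


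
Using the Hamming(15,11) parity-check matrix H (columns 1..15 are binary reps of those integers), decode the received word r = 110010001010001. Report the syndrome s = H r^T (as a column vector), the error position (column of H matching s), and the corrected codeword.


s = (1, 0, 1, 1)^T, error position = 11, corrected codeword c = 110010001000001

Compute s = H r^T mod 2 one row at a time:
  s_1 = 0 + 1 + 0 + 1 + 0 + 0 + 0 + 1 = 3 ≡ 1 (mod 2).
  s_2 = 0 + 1 + 0 + 0 + 0 + 0 + 0 + 1 = 2 ≡ 0 (mod 2).
  s_3 = 1 + 0 + 0 + 0 + 0 + 1 + 0 + 1 = 3 ≡ 1 (mod 2).
  s_4 = 1 + 0 + 1 + 0 + 1 + 1 + 0 + 1 = 5 ≡ 1 (mod 2).
s = (1, 0, 1, 1)^T — this equals column 11 of H (binary 1011), so error is at position 11.
Correct: flip bit 11 of r = 110010001010001 to get c = 110010001000001.


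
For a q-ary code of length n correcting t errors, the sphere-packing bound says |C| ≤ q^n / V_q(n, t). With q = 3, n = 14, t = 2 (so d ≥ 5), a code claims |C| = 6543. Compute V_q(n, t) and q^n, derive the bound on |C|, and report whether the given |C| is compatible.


V_q(n, t) = 393, q^n = 4782969, Hamming bound = 12170, |C| = 6543 ≤ bound (satisfied).

Step 1: Compute V_q(n, t) = Σ_{j=0}^2 C(n, j) (q−1)^j.
  j = 0: C(14,0)·(2)^0 = 1·1 = 1.
  j = 1: C(14,1)·(2)^1 = 14·2 = 28.
  j = 2: C(14,2)·(2)^2 = 91·4 = 364.
  V_q(n, t) = 1 + 28 + 364 = 393.
Step 2: q^n = 3^14 = 4782969.
Step 3: Hamming bound ⌊q^n / V_q(n,t)⌋ = ⌊4782969/393⌋ = 12170.
Step 4: Compare |C| = 6543 to 12170: satisfied.
The claimed |C| lies below the Hamming bound.


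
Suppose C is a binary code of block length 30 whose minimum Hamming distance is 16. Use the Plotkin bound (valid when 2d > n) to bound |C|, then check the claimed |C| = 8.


Plotkin bound M ≤ 16; given |C| = 8 ≤ bound (satisfied).

Check applicability: 2d = 32, n = 30.
2d − n = 2 > 0, so Plotkin applies.
Compute d/(2d−n) = 16/2 ≈ 8.0000.
⌊d/(2d−n)⌋ = 8.
Plotkin bound: M ≤ 2·8 = 16.
Given |C| = 8, check: satisfied.
This |C| is below the Plotkin bound.


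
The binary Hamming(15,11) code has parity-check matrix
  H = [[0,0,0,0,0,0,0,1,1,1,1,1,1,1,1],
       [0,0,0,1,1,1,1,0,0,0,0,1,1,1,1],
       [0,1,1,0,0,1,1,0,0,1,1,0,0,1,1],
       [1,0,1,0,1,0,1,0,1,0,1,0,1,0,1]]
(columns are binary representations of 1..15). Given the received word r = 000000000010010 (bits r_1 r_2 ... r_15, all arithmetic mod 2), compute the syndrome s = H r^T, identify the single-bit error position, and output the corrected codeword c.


s = (0, 1, 0, 1)^T, error position = 5, corrected codeword c = 000010000010010

Compute s = H r^T mod 2 one row at a time:
  s_1 = 0 + 0 + 0 + 1 + 0 + 0 + 1 + 0 = 2 ≡ 0 (mod 2).
  s_2 = 0 + 0 + 0 + 0 + 0 + 0 + 1 + 0 = 1 ≡ 1 (mod 2).
  s_3 = 0 + 0 + 0 + 0 + 0 + 1 + 1 + 0 = 2 ≡ 0 (mod 2).
  s_4 = 0 + 0 + 0 + 0 + 0 + 1 + 0 + 0 = 1 ≡ 1 (mod 2).
s = (0, 1, 0, 1)^T — this equals column 5 of H (binary 0101), so error is at position 5.
Correct: flip bit 5 of r = 000000000010010 to get c = 000010000010010.


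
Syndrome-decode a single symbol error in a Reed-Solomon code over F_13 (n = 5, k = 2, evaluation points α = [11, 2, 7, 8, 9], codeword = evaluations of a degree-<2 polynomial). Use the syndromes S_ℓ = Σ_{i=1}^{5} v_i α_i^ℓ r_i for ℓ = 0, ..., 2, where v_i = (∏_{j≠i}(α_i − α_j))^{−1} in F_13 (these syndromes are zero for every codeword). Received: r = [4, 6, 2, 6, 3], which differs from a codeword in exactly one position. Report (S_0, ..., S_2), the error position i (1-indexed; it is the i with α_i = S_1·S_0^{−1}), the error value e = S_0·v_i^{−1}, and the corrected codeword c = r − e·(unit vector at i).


S = (2, 3, 11), error at position 4, error magnitude e = 10, c = [4, 6, 2, 9, 3].

Step 1: column multipliers v_i = (∏_{j≠i}(α_i − α_j))^{−1} mod 13.
  i = 1 (α = 11): (11−2)(11−7)(11−8)(11−9) = 9·4·3·2 = 216 ≡ 8, so v_1 = 8^{−1} = 5 (mod 13).
  i = 2 (α = 2): (2−11)(2−7)(2−8)(2−9) = (−9)·(−5)·(−6)·(−7) = 1890 ≡ 5, so v_2 = 5^{−1} = 8 (mod 13).
  i = 3 (α = 7): (7−11)(7−2)(7−8)(7−9) = (−4)·5·(−1)·(−2) = −40 ≡ 12, so v_3 = 12^{−1} = 12 (mod 13).
  i = 4 (α = 8): (8−11)(8−2)(8−7)(8−9) = (−3)·6·1·(−1) = 18 ≡ 5, so v_4 = 5^{−1} = 8 (mod 13).
  i = 5 (α = 9): (9−11)(9−2)(9−7)(9−8) = (−2)·7·2·1 = −28 ≡ 11, so v_5 = 11^{−1} = 6 (mod 13).
  v = [5, 8, 12, 8, 6].
Step 2: syndromes of r = [4, 6, 2, 6, 3] (all sums mod 13).
  S_0 = Σ v_i r_i = 5·4 + 8·6 + 12·2 + 8·6 + 6·3 = 158 ≡ 2.
  S_1 = Σ v_i α_i r_i = 5·11·4 + 8·2·6 + 12·7·2 + 8·8·6 + 6·9·3 = 1030 ≡ 3.
  α_i^2 mod 13 = [4, 4, 10, 12, 3].
  S_2 = Σ v_i α_i^2 r_i = 5·4·4 + 8·4·6 + 12·10·2 + 8·12·6 + 6·3·3 = 1142 ≡ 11.
  S = (2, 3, 11) ≠ 0, so r is not a codeword (an error is present).
Step 3: locate the error. For a single error e at position i, S_ℓ = v_i·e·α_i^ℓ, so α_err = S_1/S_0.
  S_0^{−1} = 2^{−1} = 7 (mod 13), so α_err = 3·7 = 21 ≡ 8 = α_4. Error position i = 4.
  Consistency check: S_2/S_1 = 11·9 = 99 ≡ 8 = α_err ✓ (single-error assumption holds).
Step 4: error magnitude e = S_0/v_4 = S_0·∏_{j≠4}(α_4 − α_j) = 2·5 = 10 ≡ 10 (mod 13).
Step 5: correct position 4: c_4 = r_4 − e = 6 − 10 ≡ 9 (mod 13). Hence c = [4, 6, 2, 9, 3].
  Check: interpolating c through the α_i gives m(x) = 5 + 7·x (degree < 2) with m(α_i) = c_i for every i, so c is indeed a codeword.


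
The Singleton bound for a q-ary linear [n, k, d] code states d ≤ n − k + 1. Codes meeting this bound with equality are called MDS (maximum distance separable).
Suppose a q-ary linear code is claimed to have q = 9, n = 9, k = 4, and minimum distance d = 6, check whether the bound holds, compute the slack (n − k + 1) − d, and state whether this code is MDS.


Singleton RHS = n − k + 1 = 6, slack = 0, bound satisfied, MDS.

Singleton bound: d ≤ n − k + 1.
Here n = 9, k = 4, so n − k + 1 = 6.
Given d = 6, check d ≤ 6: YES.
Slack = (n − k + 1) − d = 0.
The code is MDS (slack = 0).
Description: the claimed parameters are [9, 4, 6]_9; such a code would be MDS (meets Singleton bound).


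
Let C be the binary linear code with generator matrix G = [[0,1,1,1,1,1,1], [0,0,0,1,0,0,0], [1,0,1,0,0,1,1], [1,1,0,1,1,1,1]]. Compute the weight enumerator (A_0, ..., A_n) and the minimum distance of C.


Weight distribution: A_0 = 1, A_1 = 1, A_2 = 2, A_3 = 4, A_4 = 3, A_5 = 3, A_6 = 2. Minimum distance d = 1.

Enumerate all 2^4 = 16 messages m ∈ F_2^4.
For each, compute codeword c = mG in F_2^7, then tally its weight.
  m = 0000 → c = 0000000, weight = 0.
  m = 1000 → c = 0111111, weight = 6.
  m = 0100 → c = 0001000, weight = 1.
  m = 1100 → c = 0110111, weight = 5.
  m = 0010 → c = 1010011, weight = 4.
  m = 1010 → c = 1101100, weight = 4.
  m = 0110 → c = 1011011, weight = 5.
  m = 1110 → c = 1100100, weight = 3.
  m = 0001 → c = 1101111, weight = 6.
  m = 1001 → c = 1010000, weight = 2.
  m = 0101 → c = 1100111, weight = 5.
  m = 1101 → c = 1011000, weight = 3.
  m = 0011 → c = 0111100, weight = 4.
  m = 1011 → c = 0000011, weight = 2.
  m = 0111 → c = 0110100, weight = 3.
  m = 1111 → c = 0001011, weight = 3.
Tally weights:
  weight 0: 1 codewords.
  weight 1: 1 codewords.
  weight 2: 2 codewords.
  weight 3: 4 codewords.
  weight 4: 3 codewords.
  weight 5: 3 codewords.
  weight 6: 2 codewords.
Minimum distance d = smallest w > 0 with A_w > 0 = 1.
Sanity: Σ A_w = 16 = 2^4 = 16 ✓.


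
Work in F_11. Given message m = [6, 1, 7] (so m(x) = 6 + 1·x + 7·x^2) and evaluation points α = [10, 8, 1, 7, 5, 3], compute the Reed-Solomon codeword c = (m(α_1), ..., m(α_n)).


c = [1, 0, 3, 4, 10, 6]

Message polynomial: m(x) = 6 + 1·x + 7·x^2 (mod 11).
For each evaluation point α_i, compute m(α_i) mod 11:
  α_1 = 10: Horner steps 7 → 5 → 1, so m(10) = 1.
  α_2 = 8: Horner steps 7 → 2 → 0, so m(8) = 0.
  α_3 = 1: Horner steps 7 → 8 → 3, so m(1) = 3.
  α_4 = 7: Horner steps 7 → 6 → 4, so m(7) = 4.
  α_5 = 5: Horner steps 7 → 3 → 10, so m(5) = 10.
  α_6 = 3: Horner steps 7 → 0 → 6, so m(3) = 6.
Codeword c = [1, 0, 3, 4, 10, 6] ∈ F_11^6.


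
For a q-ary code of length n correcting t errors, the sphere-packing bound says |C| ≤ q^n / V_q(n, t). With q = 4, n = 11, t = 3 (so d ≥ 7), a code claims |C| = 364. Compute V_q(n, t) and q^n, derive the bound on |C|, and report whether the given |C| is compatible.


V_q(n, t) = 4984, q^n = 4194304, Hamming bound = 841, |C| = 364 ≤ bound (satisfied).

Step 1: Compute V_q(n, t) = Σ_{j=0}^3 C(n, j) (q−1)^j.
  j = 0: C(11,0)·(3)^0 = 1·1 = 1.
  j = 1: C(11,1)·(3)^1 = 11·3 = 33.
  j = 2: C(11,2)·(3)^2 = 55·9 = 495.
  j = 3: C(11,3)·(3)^3 = 165·27 = 4455.
  V_q(n, t) = 1 + 33 + 495 + 4455 = 4984.
Step 2: q^n = 4^11 = 4194304.
Step 3: Hamming bound ⌊q^n / V_q(n,t)⌋ = ⌊4194304/4984⌋ = 841.
Step 4: Compare |C| = 364 to 841: satisfied.
The claimed |C| lies below the Hamming bound.


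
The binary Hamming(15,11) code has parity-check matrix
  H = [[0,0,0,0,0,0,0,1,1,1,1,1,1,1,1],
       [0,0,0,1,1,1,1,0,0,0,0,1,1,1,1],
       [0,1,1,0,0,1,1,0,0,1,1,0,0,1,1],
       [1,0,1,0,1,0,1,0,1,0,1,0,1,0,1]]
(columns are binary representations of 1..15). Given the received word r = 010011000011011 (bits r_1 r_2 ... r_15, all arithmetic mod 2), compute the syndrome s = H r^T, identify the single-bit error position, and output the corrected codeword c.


s = (0, 1, 1, 1)^T, error position = 7, corrected codeword c = 010011100011011

Compute s = H r^T mod 2 one row at a time:
  s_1 = 0 + 0 + 0 + 1 + 1 + 0 + 1 + 1 = 4 ≡ 0 (mod 2).
  s_2 = 0 + 1 + 1 + 0 + 1 + 0 + 1 + 1 = 5 ≡ 1 (mod 2).
  s_3 = 1 + 0 + 1 + 0 + 0 + 1 + 1 + 1 = 5 ≡ 1 (mod 2).
  s_4 = 0 + 0 + 1 + 0 + 0 + 1 + 0 + 1 = 3 ≡ 1 (mod 2).
s = (0, 1, 1, 1)^T — this equals column 7 of H (binary 0111), so error is at position 7.
Correct: flip bit 7 of r = 010011000011011 to get c = 010011100011011.


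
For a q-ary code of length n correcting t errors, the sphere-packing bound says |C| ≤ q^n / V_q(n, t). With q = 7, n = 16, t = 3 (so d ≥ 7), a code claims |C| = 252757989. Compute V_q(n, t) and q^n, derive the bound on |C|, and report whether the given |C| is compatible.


V_q(n, t) = 125377, q^n = 33232930569601, Hamming bound = 265064011, |C| = 252757989 ≤ bound (satisfied).

Step 1: Compute V_q(n, t) = Σ_{j=0}^3 C(n, j) (q−1)^j.
  j = 0: C(16,0)·(6)^0 = 1·1 = 1.
  j = 1: C(16,1)·(6)^1 = 16·6 = 96.
  j = 2: C(16,2)·(6)^2 = 120·36 = 4320.
  j = 3: C(16,3)·(6)^3 = 560·216 = 120960.
  V_q(n, t) = 1 + 96 + 4320 + 120960 = 125377.
Step 2: q^n = 7^16 = 33232930569601.
Step 3: Hamming bound ⌊q^n / V_q(n,t)⌋ = ⌊33232930569601/125377⌋ = 265064011.
Step 4: Compare |C| = 252757989 to 265064011: satisfied.
The claimed |C| lies below the Hamming bound.


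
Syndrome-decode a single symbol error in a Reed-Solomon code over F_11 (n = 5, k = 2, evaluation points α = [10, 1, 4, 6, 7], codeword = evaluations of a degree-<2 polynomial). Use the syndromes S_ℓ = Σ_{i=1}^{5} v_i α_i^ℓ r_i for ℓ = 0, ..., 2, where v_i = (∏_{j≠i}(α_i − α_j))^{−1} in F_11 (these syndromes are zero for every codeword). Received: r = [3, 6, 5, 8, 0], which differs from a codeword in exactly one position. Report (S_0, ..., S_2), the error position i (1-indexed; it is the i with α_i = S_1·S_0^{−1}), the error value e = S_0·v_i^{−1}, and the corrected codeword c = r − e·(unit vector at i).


S = (7, 5, 2), error at position 5, error magnitude e = 7, c = [3, 6, 5, 8, 4].

Step 1: column multipliers v_i = (∏_{j≠i}(α_i − α_j))^{−1} mod 11.
  i = 1 (α = 10): (10−1)(10−4)(10−6)(10−7) = 9·6·4·3 = 648 ≡ 10, so v_1 = 10^{−1} = 10 (mod 11).
  i = 2 (α = 1): (1−10)(1−4)(1−6)(1−7) = (−9)·(−3)·(−5)·(−6) = 810 ≡ 7, so v_2 = 7^{−1} = 8 (mod 11).
  i = 3 (α = 4): (4−10)(4−1)(4−6)(4−7) = (−6)·3·(−2)·(−3) = −108 ≡ 2, so v_3 = 2^{−1} = 6 (mod 11).
  i = 4 (α = 6): (6−10)(6−1)(6−4)(6−7) = (−4)·5·2·(−1) = 40 ≡ 7, so v_4 = 7^{−1} = 8 (mod 11).
  i = 5 (α = 7): (7−10)(7−1)(7−4)(7−6) = (−3)·6·3·1 = −54 ≡ 1, so v_5 = 1^{−1} = 1 (mod 11).
  v = [10, 8, 6, 8, 1].
Step 2: syndromes of r = [3, 6, 5, 8, 0] (all sums mod 11).
  S_0 = Σ v_i r_i = 10·3 + 8·6 + 6·5 + 8·8 + 1·0 = 172 ≡ 7.
  S_1 = Σ v_i α_i r_i = 10·10·3 + 8·1·6 + 6·4·5 + 8·6·8 + 1·7·0 = 852 ≡ 5.
  α_i^2 mod 11 = [1, 1, 5, 3, 5].
  S_2 = Σ v_i α_i^2 r_i = 10·1·3 + 8·1·6 + 6·5·5 + 8·3·8 + 1·5·0 = 420 ≡ 2.
  S = (7, 5, 2) ≠ 0, so r is not a codeword (an error is present).
Step 3: locate the error. For a single error e at position i, S_ℓ = v_i·e·α_i^ℓ, so α_err = S_1/S_0.
  S_0^{−1} = 7^{−1} = 8 (mod 11), so α_err = 5·8 = 40 ≡ 7 = α_5. Error position i = 5.
  Consistency check: S_2/S_1 = 2·9 = 18 ≡ 7 = α_err ✓ (single-error assumption holds).
Step 4: error magnitude e = S_0/v_5 = S_0·∏_{j≠5}(α_5 − α_j) = 7·1 = 7 ≡ 7 (mod 11).
Step 5: correct position 5: c_5 = r_5 − e = 0 − 7 ≡ 4 (mod 11). Hence c = [3, 6, 5, 8, 4].
  Check: interpolating c through the α_i gives m(x) = 10 + 7·x (degree < 2) with m(α_i) = c_i for every i, so c is indeed a codeword.
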